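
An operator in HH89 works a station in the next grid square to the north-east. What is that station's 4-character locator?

Longitude square 8; +1 → 9.
Latitude square 9; +1 → 10, wraps to 0, carry into field.
Latitude field H = 7; +1 → 8 = I.

HI90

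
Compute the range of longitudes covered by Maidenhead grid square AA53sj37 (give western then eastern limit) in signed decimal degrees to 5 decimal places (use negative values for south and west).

Field A=0, A=0: +0·20° lon, +0·10° lat → SW at lon -180°, lat -90°.
Square 5, 3: +5·2° lon, +3·1° lat → SW at lon -170°, lat -87°.
Subsquare s=18, j=9: +18·0.0833333° lon, +9·0.0416667° lat → SW at lon -168.5°, lat -86.625°.
Extended square 3, 7: +3·0.00833333° lon, +7·0.00416667° lat → SW at lon -168.475°, lat -86.5958°.
Cell spans 0.00833333° lon × 0.00416667° lat.
west -168.47500, east -168.46667.

-168.47500, -168.46667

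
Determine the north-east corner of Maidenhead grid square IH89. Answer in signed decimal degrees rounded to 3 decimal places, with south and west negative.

-10.000, -2.000

Field I=8, H=7: +8·20° lon, +7·10° lat → SW at lon -20°, lat -20°.
Square 8, 9: +8·2° lon, +9·1° lat → SW at lon -4°, lat -11°.
Cell spans 2° lon × 1° lat. NE corner is SW corner plus one full cell.
latitude -10.000, longitude -2.000.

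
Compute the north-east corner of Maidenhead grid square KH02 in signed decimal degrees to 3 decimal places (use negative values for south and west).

Field K=10, H=7: +10·20° lon, +7·10° lat → SW at lon 20°, lat -20°.
Square 0, 2: +0·2° lon, +2·1° lat → SW at lon 20°, lat -18°.
Cell spans 2° lon × 1° lat. NE corner is SW corner plus one full cell.
latitude -17.000, longitude 22.000.

-17.000, 22.000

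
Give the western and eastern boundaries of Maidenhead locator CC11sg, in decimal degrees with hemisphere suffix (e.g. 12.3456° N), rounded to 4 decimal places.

Field C=2, C=2: +2·20° lon, +2·10° lat → SW at lon -140°, lat -70°.
Square 1, 1: +1·2° lon, +1·1° lat → SW at lon -138°, lat -69°.
Subsquare s=18, g=6: +18·0.0833333° lon, +6·0.0416667° lat → SW at lon -136.5°, lat -68.75°.
Cell spans 0.0833333° lon × 0.0416667° lat.
west 136.5000° W, east 136.4167° W.

136.5000° W, 136.4167° W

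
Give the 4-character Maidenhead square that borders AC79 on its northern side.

AD70

Latitude square 9; +1 → 10, wraps to 0, carry into field.
Latitude field C = 2; +1 → 3 = D.
The longitude characters are unchanged.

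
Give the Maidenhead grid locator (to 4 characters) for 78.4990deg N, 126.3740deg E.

PQ38

Add 180° to longitude and 90° to latitude: 306.37, 168.50.
Field: 306.37/20 → 15 → P, 168.50/10 → 16 → Q; chars PQ.
Square: 6.37/2 → 3, 8.50/1 → 8; chars 38.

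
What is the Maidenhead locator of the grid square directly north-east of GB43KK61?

Longitude extended square 6; +1 → 7.
Latitude extended square 1; +1 → 2.

GB43kk72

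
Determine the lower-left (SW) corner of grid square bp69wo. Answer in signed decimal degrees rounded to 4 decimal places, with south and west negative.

Field B=1, P=15: +1·20° lon, +15·10° lat → SW at lon -160°, lat 60°.
Square 6, 9: +6·2° lon, +9·1° lat → SW at lon -148°, lat 69°.
Subsquare w=22, o=14: +22·0.0833333° lon, +14·0.0416667° lat → SW at lon -146.167°, lat 69.5833°.
latitude 69.5833, longitude -146.1667.

69.5833, -146.1667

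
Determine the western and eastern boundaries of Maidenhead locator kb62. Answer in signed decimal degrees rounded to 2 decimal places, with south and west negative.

Field K=10, B=1: +10·20° lon, +1·10° lat → SW at lon 20°, lat -80°.
Square 6, 2: +6·2° lon, +2·1° lat → SW at lon 32°, lat -78°.
Cell spans 2° lon × 1° lat.
west 32.00, east 34.00.

32.00, 34.00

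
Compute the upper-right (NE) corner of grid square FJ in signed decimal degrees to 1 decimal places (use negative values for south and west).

10.0, -60.0

Field F=5, J=9: +5·20° lon, +9·10° lat → SW at lon -80°, lat 0°.
Cell spans 20° lon × 10° lat. NE corner is SW corner plus one full cell.
latitude 10.0, longitude -60.0.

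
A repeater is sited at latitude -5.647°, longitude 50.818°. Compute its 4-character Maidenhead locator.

Offset from 180°W / 90°S: lon 230.82°, lat 84.35°.
Field (20°×10°, letters A–R): lon ⌊230.82/20⌋ = 11 → L; lat ⌊84.35/10⌋ = 8 → I.
Square (2°×1°, digits 0–9): lon ⌊10.82/2⌋ = 5; lat ⌊4.35/1⌋ = 4.

LI54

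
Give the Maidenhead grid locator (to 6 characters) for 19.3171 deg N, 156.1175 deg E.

QK89bh

Shift to the Maidenhead origin (180°W, 90°S): lon 336.1175, lat 109.3171.
Field (20°×10°, letters A–R): 336.1175/20 → 16 → Q, 109.3171/10 → 10 → K; chars QK.
Square (2°×1°, digits 0–9): 16.1175/2 → 8, 9.3171/1 → 9; chars 89.
Subsquare (5′×2.5′, letters a–x): 0.1175/0.0833333 → 1 → b, 0.3171/0.0416667 → 7 → h; chars bh.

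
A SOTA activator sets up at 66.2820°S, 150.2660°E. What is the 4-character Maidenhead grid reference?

Add 180° to longitude and 90° to latitude: 330.27, 23.72.
Field (20°×10°, letters A–R): 330.27/20 → 16 → Q, 23.72/10 → 2 → C; chars QC.
Square (2°×1°, digits 0–9): 10.27/2 → 5, 3.72/1 → 3; chars 53.

QC53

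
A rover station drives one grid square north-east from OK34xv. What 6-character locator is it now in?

Longitude subsquare x = 23; +1 → 24, wraps to 0 = a, carry into square.
Longitude square 3; +1 → 4.
Latitude subsquare v = 21; +1 → 22 = w.

OK44aw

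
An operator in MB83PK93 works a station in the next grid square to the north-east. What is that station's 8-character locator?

Longitude extended square 9; +1 → 10, wraps to 0, carry into subsquare.
Longitude subsquare p = 15; +1 → 16 = q.
Latitude extended square 3; +1 → 4.

MB83qk04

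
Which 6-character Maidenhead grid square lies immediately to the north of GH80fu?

Latitude subsquare u = 20; +1 → 21 = v.
The longitude characters are unchanged.

GH80fv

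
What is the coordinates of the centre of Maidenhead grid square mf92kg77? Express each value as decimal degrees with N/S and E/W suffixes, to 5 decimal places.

Field M=12, F=5: +12·20° lon, +5·10° lat → SW at lon 60°, lat -40°.
Square 9, 2: +9·2° lon, +2·1° lat → SW at lon 78°, lat -38°.
Subsquare k=10, g=6: +10·0.0833333° lon, +6·0.0416667° lat → SW at lon 78.8333°, lat -37.75°.
Extended square 7, 7: +7·0.00833333° lon, +7·0.00416667° lat → SW at lon 78.8917°, lat -37.7208°.
Cell spans 0.00833333° lon × 0.00416667° lat. Centre is SW corner plus half of each.
latitude 37.71875° S, longitude 78.89583° E.

37.71875° S, 78.89583° E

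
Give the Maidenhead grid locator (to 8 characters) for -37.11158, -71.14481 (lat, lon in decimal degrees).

FF42kv23

Offset from 180°W / 90°S: lon 108.85519°, lat 52.88842°.
Field (20°×10°, letters A–R): 108.85519/20 → 5 → F, 52.88842/10 → 5 → F; chars FF.
Square (2°×1°, digits 0–9): 8.85519/2 → 4, 2.88842/1 → 2; chars 42.
Subsquare (5′×2.5′, letters a–x): 0.85519/0.0833333 → 10 → k, 0.88842/0.0416667 → 21 → v; chars kv.
Extended square (30″×15″, digits 0–9): 0.02186/0.00833333 → 2, 0.01342/0.00416667 → 3; chars 23.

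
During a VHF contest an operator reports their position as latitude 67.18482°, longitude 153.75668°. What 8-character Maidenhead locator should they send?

QP67ve04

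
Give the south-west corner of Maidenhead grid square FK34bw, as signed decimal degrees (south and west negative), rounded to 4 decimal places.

Field F=5, K=10: +5·20° lon, +10·10° lat → SW at lon -80°, lat 10°.
Square 3, 4: +3·2° lon, +4·1° lat → SW at lon -74°, lat 14°.
Subsquare b=1, w=22: +1·0.0833333° lon, +22·0.0416667° lat → SW at lon -73.9167°, lat 14.9167°.
latitude 14.9167, longitude -73.9167.

14.9167, -73.9167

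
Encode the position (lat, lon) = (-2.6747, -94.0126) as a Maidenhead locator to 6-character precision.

EI27xh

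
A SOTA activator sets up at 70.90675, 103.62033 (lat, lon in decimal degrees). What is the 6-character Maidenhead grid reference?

OQ10tv

Offset from 180°W / 90°S: lon 283.6203°, lat 160.9067°.
Field (20°×10°, letters A–R): lon ⌊283.6203/20⌋ = 14 → O; lat ⌊160.9067/10⌋ = 16 → Q.
Square (2°×1°, digits 0–9): lon ⌊3.6203/2⌋ = 1; lat ⌊0.9067/1⌋ = 0.
Subsquare (5′×2.5′, letters a–x): lon ⌊1.6203/0.0833333⌋ = 19 → t; lat ⌊0.9067/0.0416667⌋ = 21 → v.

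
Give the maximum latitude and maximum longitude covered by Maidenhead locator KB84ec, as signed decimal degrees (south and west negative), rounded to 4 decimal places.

-75.8750, 36.4167

Field K=10, B=1: +10·20° lon, +1·10° lat → SW at lon 20°, lat -80°.
Square 8, 4: +8·2° lon, +4·1° lat → SW at lon 36°, lat -76°.
Subsquare e=4, c=2: +4·0.0833333° lon, +2·0.0416667° lat → SW at lon 36.3333°, lat -75.9167°.
Cell spans 0.0833333° lon × 0.0416667° lat. NE corner is SW corner plus one full cell.
latitude -75.8750, longitude 36.4167.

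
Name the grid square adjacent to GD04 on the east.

GD14

Longitude square 0; +1 → 1.
The latitude characters are unchanged.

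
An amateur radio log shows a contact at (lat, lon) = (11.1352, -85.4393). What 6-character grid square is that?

Add 180° to longitude and 90° to latitude: 94.5607, 101.1352.
Field: lon ⌊94.5607/20⌋ = 4 → E; lat ⌊101.1352/10⌋ = 10 → K.
Square: lon ⌊14.5607/2⌋ = 7; lat ⌊1.1352/1⌋ = 1.
Subsquare: lon ⌊0.5607/0.0833333⌋ = 6 → g; lat ⌊0.1352/0.0416667⌋ = 3 → d.

EK71gd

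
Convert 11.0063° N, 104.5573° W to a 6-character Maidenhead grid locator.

DK71ra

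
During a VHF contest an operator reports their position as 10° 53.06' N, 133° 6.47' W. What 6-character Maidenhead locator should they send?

Shift to the Maidenhead origin (180°W, 90°S): lon 46.8922, lat 100.8843.
Field: 46.8922/20 → 2 → C, 100.8843/10 → 10 → K; chars CK.
Square: 6.8922/2 → 3, 0.8843/1 → 0; chars 30.
Subsquare: 0.8922/0.0833333 → 10 → k, 0.8843/0.0416667 → 21 → v; chars kv.

CK30kv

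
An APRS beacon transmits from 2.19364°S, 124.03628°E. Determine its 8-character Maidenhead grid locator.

Shift to the Maidenhead origin (180°W, 90°S): lon 304.03628, lat 87.80636.
Field: lon ⌊304.03628/20⌋ = 15 → P; lat ⌊87.80636/10⌋ = 8 → I.
Square: lon ⌊4.03628/2⌋ = 2; lat ⌊7.80636/1⌋ = 7.
Subsquare: lon ⌊0.03628/0.0833333⌋ = 0 → a; lat ⌊0.80636/0.0416667⌋ = 19 → t.
Extended square: lon ⌊0.03628/0.00833333⌋ = 4; lat ⌊0.01469/0.00416667⌋ = 3.

PI27at43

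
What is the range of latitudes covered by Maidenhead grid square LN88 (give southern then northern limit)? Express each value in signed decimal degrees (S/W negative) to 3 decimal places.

Field L=11, N=13: +11·20° lon, +13·10° lat → SW at lon 40°, lat 40°.
Square 8, 8: +8·2° lon, +8·1° lat → SW at lon 56°, lat 48°.
Cell spans 2° lon × 1° lat.
south 48.000, north 49.000.

48.000, 49.000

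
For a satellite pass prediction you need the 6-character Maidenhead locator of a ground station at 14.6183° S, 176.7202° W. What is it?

Add 180° to longitude and 90° to latitude: 3.2798, 75.3817.
Field (20°×10°, letters A–R): 3.2798/20 → 0 → A, 75.3817/10 → 7 → H; chars AH.
Square (2°×1°, digits 0–9): 3.2798/2 → 1, 5.3817/1 → 5; chars 15.
Subsquare (5′×2.5′, letters a–x): 1.2798/0.0833333 → 15 → p, 0.3817/0.0416667 → 9 → j; chars pj.

AH15pj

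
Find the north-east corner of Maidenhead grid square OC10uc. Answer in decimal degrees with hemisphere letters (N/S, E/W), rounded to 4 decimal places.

69.8750° S, 103.7500° E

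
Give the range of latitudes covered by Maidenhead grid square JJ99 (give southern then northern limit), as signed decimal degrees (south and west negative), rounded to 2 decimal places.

9.00, 10.00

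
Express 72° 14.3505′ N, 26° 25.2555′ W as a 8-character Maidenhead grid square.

HQ62sf97

Add 180° to longitude and 90° to latitude: 153.57907, 162.23917.
Field: 153.57907/20 → 7 → H, 162.23917/10 → 16 → Q; chars HQ.
Square: 13.57907/2 → 6, 2.23917/1 → 2; chars 62.
Subsquare: 1.57907/0.0833333 → 18 → s, 0.23917/0.0416667 → 5 → f; chars sf.
Extended square: 0.07907/0.00833333 → 9, 0.03084/0.00416667 → 7; chars 97.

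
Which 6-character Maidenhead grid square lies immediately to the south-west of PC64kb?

Longitude subsquare k = 10; −1 → 9 = j.
Latitude subsquare b = 1; −1 → 0 = a.

PC64ja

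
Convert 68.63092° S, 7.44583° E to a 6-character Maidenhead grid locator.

Offset from 180°W / 90°S: lon 187.4458°, lat 21.3691°.
Field (20°×10°, letters A–R): lon ⌊187.4458/20⌋ = 9 → J; lat ⌊21.3691/10⌋ = 2 → C.
Square (2°×1°, digits 0–9): lon ⌊7.4458/2⌋ = 3; lat ⌊1.3691/1⌋ = 1.
Subsquare (5′×2.5′, letters a–x): lon ⌊1.4458/0.0833333⌋ = 17 → r; lat ⌊0.3691/0.0416667⌋ = 8 → i.

JC31ri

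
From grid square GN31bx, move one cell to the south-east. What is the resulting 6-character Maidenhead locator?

GN31cw

Longitude subsquare b = 1; +1 → 2 = c.
Latitude subsquare x = 23; −1 → 22 = w.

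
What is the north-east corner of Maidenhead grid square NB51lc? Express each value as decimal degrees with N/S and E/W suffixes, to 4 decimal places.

Field N=13, B=1: +13·20° lon, +1·10° lat → SW at lon 80°, lat -80°.
Square 5, 1: +5·2° lon, +1·1° lat → SW at lon 90°, lat -79°.
Subsquare l=11, c=2: +11·0.0833333° lon, +2·0.0416667° lat → SW at lon 90.9167°, lat -78.9167°.
Cell spans 0.0833333° lon × 0.0416667° lat. NE corner is SW corner plus one full cell.
latitude 78.8750° S, longitude 91.0000° E.

78.8750° S, 91.0000° E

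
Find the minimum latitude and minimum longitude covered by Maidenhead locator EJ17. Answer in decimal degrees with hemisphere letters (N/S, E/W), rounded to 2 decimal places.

Field E=4, J=9: +4·20° lon, +9·10° lat → SW at lon -100°, lat 0°.
Square 1, 7: +1·2° lon, +7·1° lat → SW at lon -98°, lat 7°.
latitude 7.00° N, longitude 98.00° W.

7.00° N, 98.00° W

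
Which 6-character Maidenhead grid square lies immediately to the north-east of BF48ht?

BF48iu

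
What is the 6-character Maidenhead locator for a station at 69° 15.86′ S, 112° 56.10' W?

DC30mr

Add 180° to longitude and 90° to latitude: 67.0650, 20.7357.
Field: 67.0650/20 → 3 → D, 20.7357/10 → 2 → C; chars DC.
Square: 7.0650/2 → 3, 0.7357/1 → 0; chars 30.
Subsquare: 1.0650/0.0833333 → 12 → m, 0.7357/0.0416667 → 17 → r; chars mr.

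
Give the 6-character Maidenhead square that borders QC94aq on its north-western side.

QC84xr

Longitude subsquare a = 0; −1 → -1, wraps to 23 = x, carry into square.
Longitude square 9; −1 → 8.
Latitude subsquare q = 16; +1 → 17 = r.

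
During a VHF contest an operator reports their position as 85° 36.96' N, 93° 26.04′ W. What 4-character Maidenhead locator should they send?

Shift to the Maidenhead origin (180°W, 90°S): lon 86.57, lat 175.62.
Field (20°×10°, letters A–R): 86.57/20 → 4 → E, 175.62/10 → 17 → R; chars ER.
Square (2°×1°, digits 0–9): 6.57/2 → 3, 5.62/1 → 5; chars 35.

ER35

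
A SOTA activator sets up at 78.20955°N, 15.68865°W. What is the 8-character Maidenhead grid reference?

IQ28df70

Offset from 180°W / 90°S: lon 164.31135°, lat 168.20955°.
Field: lon ⌊164.31135/20⌋ = 8 → I; lat ⌊168.20955/10⌋ = 16 → Q.
Square: lon ⌊4.31135/2⌋ = 2; lat ⌊8.20955/1⌋ = 8.
Subsquare: lon ⌊0.31135/0.0833333⌋ = 3 → d; lat ⌊0.20955/0.0416667⌋ = 5 → f.
Extended square: lon ⌊0.06135/0.00833333⌋ = 7; lat ⌊0.00122/0.00416667⌋ = 0.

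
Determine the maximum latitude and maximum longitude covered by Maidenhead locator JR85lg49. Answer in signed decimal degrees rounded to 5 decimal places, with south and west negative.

Field J=9, R=17: +9·20° lon, +17·10° lat → SW at lon 0°, lat 80°.
Square 8, 5: +8·2° lon, +5·1° lat → SW at lon 16°, lat 85°.
Subsquare l=11, g=6: +11·0.0833333° lon, +6·0.0416667° lat → SW at lon 16.9167°, lat 85.25°.
Extended square 4, 9: +4·0.00833333° lon, +9·0.00416667° lat → SW at lon 16.95°, lat 85.2875°.
Cell spans 0.00833333° lon × 0.00416667° lat. NE corner is SW corner plus one full cell.
latitude 85.29167, longitude 16.95833.

85.29167, 16.95833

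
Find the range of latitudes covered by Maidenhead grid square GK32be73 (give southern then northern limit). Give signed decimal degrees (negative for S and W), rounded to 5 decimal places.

12.17917, 12.18333

Field G=6, K=10: +6·20° lon, +10·10° lat → SW at lon -60°, lat 10°.
Square 3, 2: +3·2° lon, +2·1° lat → SW at lon -54°, lat 12°.
Subsquare b=1, e=4: +1·0.0833333° lon, +4·0.0416667° lat → SW at lon -53.9167°, lat 12.1667°.
Extended square 7, 3: +7·0.00833333° lon, +3·0.00416667° lat → SW at lon -53.8583°, lat 12.1792°.
Cell spans 0.00833333° lon × 0.00416667° lat.
south 12.17917, north 12.18333.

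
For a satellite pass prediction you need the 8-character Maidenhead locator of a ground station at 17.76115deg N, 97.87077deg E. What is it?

NK87ws42

Offset from 180°W / 90°S: lon 277.87077°, lat 107.76115°.
Field: 277.87077/20 → 13 → N, 107.76115/10 → 10 → K; chars NK.
Square: 17.87077/2 → 8, 7.76115/1 → 7; chars 87.
Subsquare: 1.87077/0.0833333 → 22 → w, 0.76115/0.0416667 → 18 → s; chars ws.
Extended square: 0.03744/0.00833333 → 4, 0.01115/0.00416667 → 2; chars 42.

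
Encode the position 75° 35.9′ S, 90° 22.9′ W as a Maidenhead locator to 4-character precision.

EB44

Shift to the Maidenhead origin (180°W, 90°S): lon 89.62, lat 14.40.
Field: lon ⌊89.62/20⌋ = 4 → E; lat ⌊14.40/10⌋ = 1 → B.
Square: lon ⌊9.62/2⌋ = 4; lat ⌊4.40/1⌋ = 4.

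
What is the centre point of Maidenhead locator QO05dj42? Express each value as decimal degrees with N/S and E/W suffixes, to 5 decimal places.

Field Q=16, O=14: +16·20° lon, +14·10° lat → SW at lon 140°, lat 50°.
Square 0, 5: +0·2° lon, +5·1° lat → SW at lon 140°, lat 55°.
Subsquare d=3, j=9: +3·0.0833333° lon, +9·0.0416667° lat → SW at lon 140.25°, lat 55.375°.
Extended square 4, 2: +4·0.00833333° lon, +2·0.00416667° lat → SW at lon 140.283°, lat 55.3833°.
Cell spans 0.00833333° lon × 0.00416667° lat. Centre is SW corner plus half of each.
latitude 55.38542° N, longitude 140.28750° E.

55.38542° N, 140.28750° E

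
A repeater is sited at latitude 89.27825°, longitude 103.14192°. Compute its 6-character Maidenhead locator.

Add 180° to longitude and 90° to latitude: 283.1419, 179.2783.
Field: 283.1419/20 → 14 → O, 179.2783/10 → 17 → R; chars OR.
Square: 3.1419/2 → 1, 9.2783/1 → 9; chars 19.
Subsquare: 1.1419/0.0833333 → 13 → n, 0.2783/0.0416667 → 6 → g; chars ng.

OR19ng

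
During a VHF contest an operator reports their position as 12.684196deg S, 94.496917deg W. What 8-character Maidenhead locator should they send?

EH27sh05

Offset from 180°W / 90°S: lon 85.50308°, lat 77.31580°.
Field (20°×10°, letters A–R): 85.50308/20 → 4 → E, 77.31580/10 → 7 → H; chars EH.
Square (2°×1°, digits 0–9): 5.50308/2 → 2, 7.31580/1 → 7; chars 27.
Subsquare (5′×2.5′, letters a–x): 1.50308/0.0833333 → 18 → s, 0.31580/0.0416667 → 7 → h; chars sh.
Extended square (30″×15″, digits 0–9): 0.00308/0.00833333 → 0, 0.02414/0.00416667 → 5; chars 05.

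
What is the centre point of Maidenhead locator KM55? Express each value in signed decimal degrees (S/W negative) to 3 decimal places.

35.500, 31.000

Field K=10, M=12: +10·20° lon, +12·10° lat → SW at lon 20°, lat 30°.
Square 5, 5: +5·2° lon, +5·1° lat → SW at lon 30°, lat 35°.
Cell spans 2° lon × 1° lat. Centre is SW corner plus half of each.
latitude 35.500, longitude 31.000.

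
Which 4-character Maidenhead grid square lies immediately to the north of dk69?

DL60

Latitude square 9; +1 → 10, wraps to 0, carry into field.
Latitude field K = 10; +1 → 11 = L.
The longitude characters are unchanged.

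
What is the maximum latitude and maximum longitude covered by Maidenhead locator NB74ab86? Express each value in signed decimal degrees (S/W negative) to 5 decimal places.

Field N=13, B=1: +13·20° lon, +1·10° lat → SW at lon 80°, lat -80°.
Square 7, 4: +7·2° lon, +4·1° lat → SW at lon 94°, lat -76°.
Subsquare a=0, b=1: +0·0.0833333° lon, +1·0.0416667° lat → SW at lon 94°, lat -75.9583°.
Extended square 8, 6: +8·0.00833333° lon, +6·0.00416667° lat → SW at lon 94.0667°, lat -75.9333°.
Cell spans 0.00833333° lon × 0.00416667° lat. NE corner is SW corner plus one full cell.
latitude -75.92917, longitude 94.07500.

-75.92917, 94.07500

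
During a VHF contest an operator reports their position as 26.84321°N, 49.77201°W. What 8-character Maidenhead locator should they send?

GL56cu72

Shift to the Maidenhead origin (180°W, 90°S): lon 130.22799, lat 116.84321.
Field: 130.22799/20 → 6 → G, 116.84321/10 → 11 → L; chars GL.
Square: 10.22799/2 → 5, 6.84321/1 → 6; chars 56.
Subsquare: 0.22799/0.0833333 → 2 → c, 0.84321/0.0416667 → 20 → u; chars cu.
Extended square: 0.06132/0.00833333 → 7, 0.00988/0.00416667 → 2; chars 72.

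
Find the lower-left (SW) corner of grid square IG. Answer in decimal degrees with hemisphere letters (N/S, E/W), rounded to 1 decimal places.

30.0° S, 20.0° W

Field I=8, G=6: +8·20° lon, +6·10° lat → SW at lon -20°, lat -30°.
latitude 30.0° S, longitude 20.0° W.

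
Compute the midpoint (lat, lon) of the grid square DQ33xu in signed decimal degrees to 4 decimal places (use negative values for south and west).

Field D=3, Q=16: +3·20° lon, +16·10° lat → SW at lon -120°, lat 70°.
Square 3, 3: +3·2° lon, +3·1° lat → SW at lon -114°, lat 73°.
Subsquare x=23, u=20: +23·0.0833333° lon, +20·0.0416667° lat → SW at lon -112.083°, lat 73.8333°.
Cell spans 0.0833333° lon × 0.0416667° lat. Centre is SW corner plus half of each.
latitude 73.8542, longitude -112.0417.

73.8542, -112.0417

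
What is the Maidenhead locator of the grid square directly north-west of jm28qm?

JM28pn

Longitude subsquare q = 16; −1 → 15 = p.
Latitude subsquare m = 12; +1 → 13 = n.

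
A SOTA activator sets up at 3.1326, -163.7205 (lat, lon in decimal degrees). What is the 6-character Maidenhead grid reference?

AJ83dd

Shift to the Maidenhead origin (180°W, 90°S): lon 16.2795, lat 93.1326.
Field: lon ⌊16.2795/20⌋ = 0 → A; lat ⌊93.1326/10⌋ = 9 → J.
Square: lon ⌊16.2795/2⌋ = 8; lat ⌊3.1326/1⌋ = 3.
Subsquare: lon ⌊0.2795/0.0833333⌋ = 3 → d; lat ⌊0.1326/0.0416667⌋ = 3 → d.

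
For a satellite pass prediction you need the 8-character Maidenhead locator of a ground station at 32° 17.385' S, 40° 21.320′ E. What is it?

LF07er20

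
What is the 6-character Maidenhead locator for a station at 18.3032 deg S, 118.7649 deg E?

Shift to the Maidenhead origin (180°W, 90°S): lon 298.7649, lat 71.6968.
Field (20°×10°, letters A–R): 298.7649/20 → 14 → O, 71.6968/10 → 7 → H; chars OH.
Square (2°×1°, digits 0–9): 18.7649/2 → 9, 1.6968/1 → 1; chars 91.
Subsquare (5′×2.5′, letters a–x): 0.7649/0.0833333 → 9 → j, 0.6968/0.0416667 → 16 → q; chars jq.

OH91jq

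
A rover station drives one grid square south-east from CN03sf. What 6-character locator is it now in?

CN03te

Longitude subsquare s = 18; +1 → 19 = t.
Latitude subsquare f = 5; −1 → 4 = e.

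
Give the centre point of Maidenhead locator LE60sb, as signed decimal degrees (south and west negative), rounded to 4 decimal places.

-49.9375, 53.5417

Field L=11, E=4: +11·20° lon, +4·10° lat → SW at lon 40°, lat -50°.
Square 6, 0: +6·2° lon, +0·1° lat → SW at lon 52°, lat -50°.
Subsquare s=18, b=1: +18·0.0833333° lon, +1·0.0416667° lat → SW at lon 53.5°, lat -49.9583°.
Cell spans 0.0833333° lon × 0.0416667° lat. Centre is SW corner plus half of each.
latitude -49.9375, longitude 53.5417.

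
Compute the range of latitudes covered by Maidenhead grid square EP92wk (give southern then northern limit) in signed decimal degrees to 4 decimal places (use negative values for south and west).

62.4167, 62.4583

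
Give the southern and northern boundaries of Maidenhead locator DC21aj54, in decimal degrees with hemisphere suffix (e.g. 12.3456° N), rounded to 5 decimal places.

Field D=3, C=2: +3·20° lon, +2·10° lat → SW at lon -120°, lat -70°.
Square 2, 1: +2·2° lon, +1·1° lat → SW at lon -116°, lat -69°.
Subsquare a=0, j=9: +0·0.0833333° lon, +9·0.0416667° lat → SW at lon -116°, lat -68.625°.
Extended square 5, 4: +5·0.00833333° lon, +4·0.00416667° lat → SW at lon -115.958°, lat -68.6083°.
Cell spans 0.00833333° lon × 0.00416667° lat.
south 68.60833° S, north 68.60417° S.

68.60833° S, 68.60417° S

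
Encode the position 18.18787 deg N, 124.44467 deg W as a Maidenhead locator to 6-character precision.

CK78se

Offset from 180°W / 90°S: lon 55.5553°, lat 108.1879°.
Field (20°×10°, letters A–R): lon ⌊55.5553/20⌋ = 2 → C; lat ⌊108.1879/10⌋ = 10 → K.
Square (2°×1°, digits 0–9): lon ⌊15.5553/2⌋ = 7; lat ⌊8.1879/1⌋ = 8.
Subsquare (5′×2.5′, letters a–x): lon ⌊1.5553/0.0833333⌋ = 18 → s; lat ⌊0.1879/0.0416667⌋ = 4 → e.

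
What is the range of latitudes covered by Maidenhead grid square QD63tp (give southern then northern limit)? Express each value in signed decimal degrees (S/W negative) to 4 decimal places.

-56.3750, -56.3333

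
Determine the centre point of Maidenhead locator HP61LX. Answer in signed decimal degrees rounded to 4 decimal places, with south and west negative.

61.9792, -27.0417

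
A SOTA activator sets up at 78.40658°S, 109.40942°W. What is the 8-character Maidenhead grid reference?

Add 180° to longitude and 90° to latitude: 70.59058, 11.59342.
Field (20°×10°, letters A–R): lon ⌊70.59058/20⌋ = 3 → D; lat ⌊11.59342/10⌋ = 1 → B.
Square (2°×1°, digits 0–9): lon ⌊10.59058/2⌋ = 5; lat ⌊1.59342/1⌋ = 1.
Subsquare (5′×2.5′, letters a–x): lon ⌊0.59058/0.0833333⌋ = 7 → h; lat ⌊0.59342/0.0416667⌋ = 14 → o.
Extended square (30″×15″, digits 0–9): lon ⌊0.00725/0.00833333⌋ = 0; lat ⌊0.01009/0.00416667⌋ = 2.

DB51ho02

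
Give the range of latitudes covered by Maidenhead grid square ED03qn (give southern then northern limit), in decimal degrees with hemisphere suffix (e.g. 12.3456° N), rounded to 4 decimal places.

56.4583° S, 56.4167° S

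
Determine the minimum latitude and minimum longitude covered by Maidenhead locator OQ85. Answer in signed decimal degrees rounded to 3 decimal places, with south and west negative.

75.000, 116.000

Field O=14, Q=16: +14·20° lon, +16·10° lat → SW at lon 100°, lat 70°.
Square 8, 5: +8·2° lon, +5·1° lat → SW at lon 116°, lat 75°.
latitude 75.000, longitude 116.000.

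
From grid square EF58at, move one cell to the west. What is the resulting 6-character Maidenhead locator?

EF48xt

Longitude subsquare a = 0; −1 → -1, wraps to 23 = x, carry into square.
Longitude square 5; −1 → 4.
The latitude characters are unchanged.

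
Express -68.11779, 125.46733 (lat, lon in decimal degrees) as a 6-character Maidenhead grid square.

Offset from 180°W / 90°S: lon 305.4673°, lat 21.8822°.
Field: lon ⌊305.4673/20⌋ = 15 → P; lat ⌊21.8822/10⌋ = 2 → C.
Square: lon ⌊5.4673/2⌋ = 2; lat ⌊1.8822/1⌋ = 1.
Subsquare: lon ⌊1.4673/0.0833333⌋ = 17 → r; lat ⌊0.8822/0.0416667⌋ = 21 → v.

PC21rv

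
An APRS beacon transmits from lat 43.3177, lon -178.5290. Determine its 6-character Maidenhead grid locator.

AN03rh

Offset from 180°W / 90°S: lon 1.4710°, lat 133.3177°.
Field: 1.4710/20 → 0 → A, 133.3177/10 → 13 → N; chars AN.
Square: 1.4710/2 → 0, 3.3177/1 → 3; chars 03.
Subsquare: 1.4710/0.0833333 → 17 → r, 0.3177/0.0416667 → 7 → h; chars rh.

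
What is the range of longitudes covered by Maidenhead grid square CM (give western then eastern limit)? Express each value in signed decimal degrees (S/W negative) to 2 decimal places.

-140.00, -120.00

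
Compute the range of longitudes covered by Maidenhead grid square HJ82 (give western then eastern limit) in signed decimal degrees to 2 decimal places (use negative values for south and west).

Field H=7, J=9: +7·20° lon, +9·10° lat → SW at lon -40°, lat 0°.
Square 8, 2: +8·2° lon, +2·1° lat → SW at lon -24°, lat 2°.
Cell spans 2° lon × 1° lat.
west -24.00, east -22.00.

-24.00, -22.00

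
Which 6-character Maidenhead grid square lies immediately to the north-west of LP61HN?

Longitude subsquare h = 7; −1 → 6 = g.
Latitude subsquare n = 13; +1 → 14 = o.

LP61go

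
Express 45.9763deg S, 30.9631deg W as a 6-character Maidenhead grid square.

Add 180° to longitude and 90° to latitude: 149.0369, 44.0237.
Field (20°×10°, letters A–R): lon ⌊149.0369/20⌋ = 7 → H; lat ⌊44.0237/10⌋ = 4 → E.
Square (2°×1°, digits 0–9): lon ⌊9.0369/2⌋ = 4; lat ⌊4.0237/1⌋ = 4.
Subsquare (5′×2.5′, letters a–x): lon ⌊1.0369/0.0833333⌋ = 12 → m; lat ⌊0.0237/0.0416667⌋ = 0 → a.

HE44ma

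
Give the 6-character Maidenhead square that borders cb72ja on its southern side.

Latitude subsquare a = 0; −1 → -1, wraps to 23 = x, carry into square.
Latitude square 2; −1 → 1.
The longitude characters are unchanged.

CB71jx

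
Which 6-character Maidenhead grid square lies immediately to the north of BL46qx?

Latitude subsquare x = 23; +1 → 24, wraps to 0 = a, carry into square.
Latitude square 6; +1 → 7.
The longitude characters are unchanged.

BL47qa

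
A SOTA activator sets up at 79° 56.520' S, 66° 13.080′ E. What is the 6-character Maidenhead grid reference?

MB30cb

Offset from 180°W / 90°S: lon 246.2180°, lat 10.0580°.
Field: lon ⌊246.2180/20⌋ = 12 → M; lat ⌊10.0580/10⌋ = 1 → B.
Square: lon ⌊6.2180/2⌋ = 3; lat ⌊0.0580/1⌋ = 0.
Subsquare: lon ⌊0.2180/0.0833333⌋ = 2 → c; lat ⌊0.0580/0.0416667⌋ = 1 → b.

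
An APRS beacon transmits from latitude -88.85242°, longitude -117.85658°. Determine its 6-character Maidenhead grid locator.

DA11bd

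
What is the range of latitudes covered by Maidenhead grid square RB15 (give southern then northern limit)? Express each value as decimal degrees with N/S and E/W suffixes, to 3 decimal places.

75.000° S, 74.000° S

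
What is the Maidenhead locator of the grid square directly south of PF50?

PE59

Latitude square 0; −1 → -1, wraps to 9, carry into field.
Latitude field F = 5; −1 → 4 = E.
The longitude characters are unchanged.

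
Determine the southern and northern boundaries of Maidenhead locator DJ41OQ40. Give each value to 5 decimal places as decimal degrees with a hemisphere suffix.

Field D=3, J=9: +3·20° lon, +9·10° lat → SW at lon -120°, lat 0°.
Square 4, 1: +4·2° lon, +1·1° lat → SW at lon -112°, lat 1°.
Subsquare o=14, q=16: +14·0.0833333° lon, +16·0.0416667° lat → SW at lon -110.833°, lat 1.66667°.
Extended square 4, 0: +4·0.00833333° lon, +0·0.00416667° lat → SW at lon -110.8°, lat 1.66667°.
Cell spans 0.00833333° lon × 0.00416667° lat.
south 1.66667° N, north 1.67083° N.

1.66667° N, 1.67083° N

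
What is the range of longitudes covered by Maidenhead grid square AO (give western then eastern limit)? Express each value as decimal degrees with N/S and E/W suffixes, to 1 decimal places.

180.0° W, 160.0° W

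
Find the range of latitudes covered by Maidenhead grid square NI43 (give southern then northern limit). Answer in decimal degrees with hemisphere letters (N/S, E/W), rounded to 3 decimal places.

Field N=13, I=8: +13·20° lon, +8·10° lat → SW at lon 80°, lat -10°.
Square 4, 3: +4·2° lon, +3·1° lat → SW at lon 88°, lat -7°.
Cell spans 2° lon × 1° lat.
south 7.000° S, north 6.000° S.

7.000° S, 6.000° S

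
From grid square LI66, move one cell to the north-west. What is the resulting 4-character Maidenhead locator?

Longitude square 6; −1 → 5.
Latitude square 6; +1 → 7.

LI57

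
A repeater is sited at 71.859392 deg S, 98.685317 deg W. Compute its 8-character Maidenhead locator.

Shift to the Maidenhead origin (180°W, 90°S): lon 81.31468, lat 18.14061.
Field: lon ⌊81.31468/20⌋ = 4 → E; lat ⌊18.14061/10⌋ = 1 → B.
Square: lon ⌊1.31468/2⌋ = 0; lat ⌊8.14061/1⌋ = 8.
Subsquare: lon ⌊1.31468/0.0833333⌋ = 15 → p; lat ⌊0.14061/0.0416667⌋ = 3 → d.
Extended square: lon ⌊0.06468/0.00833333⌋ = 7; lat ⌊0.01561/0.00416667⌋ = 3.

EB08pd73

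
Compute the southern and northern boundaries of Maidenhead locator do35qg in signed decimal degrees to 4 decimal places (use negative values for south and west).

55.2500, 55.2917

Field D=3, O=14: +3·20° lon, +14·10° lat → SW at lon -120°, lat 50°.
Square 3, 5: +3·2° lon, +5·1° lat → SW at lon -114°, lat 55°.
Subsquare q=16, g=6: +16·0.0833333° lon, +6·0.0416667° lat → SW at lon -112.667°, lat 55.25°.
Cell spans 0.0833333° lon × 0.0416667° lat.
south 55.2500, north 55.2917.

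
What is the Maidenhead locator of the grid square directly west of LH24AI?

LH14xi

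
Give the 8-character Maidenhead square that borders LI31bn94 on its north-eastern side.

LI31cn05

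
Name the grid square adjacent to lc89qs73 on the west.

LC89qs63

Longitude extended square 7; −1 → 6.
The latitude characters are unchanged.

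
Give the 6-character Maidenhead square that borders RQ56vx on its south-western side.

RQ56uw

Longitude subsquare v = 21; −1 → 20 = u.
Latitude subsquare x = 23; −1 → 22 = w.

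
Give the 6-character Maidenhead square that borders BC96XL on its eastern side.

Longitude subsquare x = 23; +1 → 24, wraps to 0 = a, carry into square.
Longitude square 9; +1 → 10, wraps to 0, carry into field.
Longitude field B = 1; +1 → 2 = C.
The latitude characters are unchanged.

CC06al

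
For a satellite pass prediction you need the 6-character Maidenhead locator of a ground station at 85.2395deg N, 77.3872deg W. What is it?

FR15hf

Shift to the Maidenhead origin (180°W, 90°S): lon 102.6128, lat 175.2395.
Field (20°×10°, letters A–R): 102.6128/20 → 5 → F, 175.2395/10 → 17 → R; chars FR.
Square (2°×1°, digits 0–9): 2.6128/2 → 1, 5.2395/1 → 5; chars 15.
Subsquare (5′×2.5′, letters a–x): 0.6128/0.0833333 → 7 → h, 0.2395/0.0416667 → 5 → f; chars hf.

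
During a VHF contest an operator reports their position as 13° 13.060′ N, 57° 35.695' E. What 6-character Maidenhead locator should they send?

Offset from 180°W / 90°S: lon 237.5949°, lat 103.2177°.
Field (20°×10°, letters A–R): 237.5949/20 → 11 → L, 103.2177/10 → 10 → K; chars LK.
Square (2°×1°, digits 0–9): 17.5949/2 → 8, 3.2177/1 → 3; chars 83.
Subsquare (5′×2.5′, letters a–x): 1.5949/0.0833333 → 19 → t, 0.2177/0.0416667 → 5 → f; chars tf.

LK83tf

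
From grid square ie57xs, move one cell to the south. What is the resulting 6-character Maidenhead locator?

IE57xr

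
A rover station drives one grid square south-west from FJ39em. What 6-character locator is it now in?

Longitude subsquare e = 4; −1 → 3 = d.
Latitude subsquare m = 12; −1 → 11 = l.

FJ39dl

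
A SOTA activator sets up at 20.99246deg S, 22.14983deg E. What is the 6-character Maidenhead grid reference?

Add 180° to longitude and 90° to latitude: 202.1498, 69.0075.
Field: 202.1498/20 → 10 → K, 69.0075/10 → 6 → G; chars KG.
Square: 2.1498/2 → 1, 9.0075/1 → 9; chars 19.
Subsquare: 0.1498/0.0833333 → 1 → b, 0.0075/0.0416667 → 0 → a; chars ba.

KG19ba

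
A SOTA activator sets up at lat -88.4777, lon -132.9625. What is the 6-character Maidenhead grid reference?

CA31mm

Add 180° to longitude and 90° to latitude: 47.0375, 1.5223.
Field (20°×10°, letters A–R): lon ⌊47.0375/20⌋ = 2 → C; lat ⌊1.5223/10⌋ = 0 → A.
Square (2°×1°, digits 0–9): lon ⌊7.0375/2⌋ = 3; lat ⌊1.5223/1⌋ = 1.
Subsquare (5′×2.5′, letters a–x): lon ⌊1.0375/0.0833333⌋ = 12 → m; lat ⌊0.5223/0.0416667⌋ = 12 → m.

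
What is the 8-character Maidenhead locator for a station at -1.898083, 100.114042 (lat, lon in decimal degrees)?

OI08bc34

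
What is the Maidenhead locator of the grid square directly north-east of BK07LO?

BK07mp

Longitude subsquare l = 11; +1 → 12 = m.
Latitude subsquare o = 14; +1 → 15 = p.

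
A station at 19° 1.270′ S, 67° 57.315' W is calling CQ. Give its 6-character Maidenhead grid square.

FH60ax

Shift to the Maidenhead origin (180°W, 90°S): lon 112.0447, lat 70.9788.
Field: 112.0447/20 → 5 → F, 70.9788/10 → 7 → H; chars FH.
Square: 12.0447/2 → 6, 0.9788/1 → 0; chars 60.
Subsquare: 0.0447/0.0833333 → 0 → a, 0.9788/0.0416667 → 23 → x; chars ax.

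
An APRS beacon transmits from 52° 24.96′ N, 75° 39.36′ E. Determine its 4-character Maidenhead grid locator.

Shift to the Maidenhead origin (180°W, 90°S): lon 255.66, lat 142.42.
Field: lon ⌊255.66/20⌋ = 12 → M; lat ⌊142.42/10⌋ = 14 → O.
Square: lon ⌊15.66/2⌋ = 7; lat ⌊2.42/1⌋ = 2.

MO72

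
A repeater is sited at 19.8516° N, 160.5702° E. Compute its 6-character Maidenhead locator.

RK09gu

Add 180° to longitude and 90° to latitude: 340.5702, 109.8516.
Field: lon ⌊340.5702/20⌋ = 17 → R; lat ⌊109.8516/10⌋ = 10 → K.
Square: lon ⌊0.5702/2⌋ = 0; lat ⌊9.8516/1⌋ = 9.
Subsquare: lon ⌊0.5702/0.0833333⌋ = 6 → g; lat ⌊0.8516/0.0416667⌋ = 20 → u.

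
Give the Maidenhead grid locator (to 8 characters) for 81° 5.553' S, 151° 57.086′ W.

BA48av57

Shift to the Maidenhead origin (180°W, 90°S): lon 28.04857, lat 8.90745.
Field (20°×10°, letters A–R): 28.04857/20 → 1 → B, 8.90745/10 → 0 → A; chars BA.
Square (2°×1°, digits 0–9): 8.04857/2 → 4, 8.90745/1 → 8; chars 48.
Subsquare (5′×2.5′, letters a–x): 0.04857/0.0833333 → 0 → a, 0.90745/0.0416667 → 21 → v; chars av.
Extended square (30″×15″, digits 0–9): 0.04857/0.00833333 → 5, 0.03245/0.00416667 → 7; chars 57.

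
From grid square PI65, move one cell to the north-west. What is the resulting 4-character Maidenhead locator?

Longitude square 6; −1 → 5.
Latitude square 5; +1 → 6.

PI56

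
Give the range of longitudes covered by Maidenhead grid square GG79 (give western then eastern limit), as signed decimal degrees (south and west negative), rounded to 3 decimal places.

-46.000, -44.000

Field G=6, G=6: +6·20° lon, +6·10° lat → SW at lon -60°, lat -30°.
Square 7, 9: +7·2° lon, +9·1° lat → SW at lon -46°, lat -21°.
Cell spans 2° lon × 1° lat.
west -46.000, east -44.000.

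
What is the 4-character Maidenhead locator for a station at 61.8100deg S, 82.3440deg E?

Offset from 180°W / 90°S: lon 262.34°, lat 28.19°.
Field: 262.34/20 → 13 → N, 28.19/10 → 2 → C; chars NC.
Square: 2.34/2 → 1, 8.19/1 → 8; chars 18.

NC18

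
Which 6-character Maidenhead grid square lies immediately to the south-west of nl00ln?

Longitude subsquare l = 11; −1 → 10 = k.
Latitude subsquare n = 13; −1 → 12 = m.

NL00km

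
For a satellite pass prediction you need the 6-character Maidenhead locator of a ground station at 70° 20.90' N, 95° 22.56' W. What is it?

EQ20hi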